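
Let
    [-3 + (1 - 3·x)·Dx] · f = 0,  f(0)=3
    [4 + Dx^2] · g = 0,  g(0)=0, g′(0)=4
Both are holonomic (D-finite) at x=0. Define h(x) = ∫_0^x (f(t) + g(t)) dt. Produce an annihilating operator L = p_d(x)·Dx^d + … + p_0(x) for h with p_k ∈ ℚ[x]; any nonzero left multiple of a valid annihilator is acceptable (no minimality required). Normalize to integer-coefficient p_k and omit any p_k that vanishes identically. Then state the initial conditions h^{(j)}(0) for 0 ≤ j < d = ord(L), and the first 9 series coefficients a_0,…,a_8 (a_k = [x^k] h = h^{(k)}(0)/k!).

f: a_k = 3, 9, 27, 81, 243, 729, 2187, 6561, 19683, …
g: a_k = 0, 4, 0, -8/3, 0, 8/15, 0, -16/315, 0, …
f+g: L₀ = lclm(L_f,L_g), ord ≤ 1+2.
∫: right-multiply L₀ by Dx.
L = (348 - 144·x + 216·x^2)·Dx + (-44 + 180·x - 216·x^2 + 216·x^3)·Dx^2 + (87 - 36·x + 54·x^2)·Dx^3 + (-11 + 45·x - 54·x^2 + 54·x^3)·Dx^4  (order 4).
h: a_k = 0, 3, 13/2, 9, 235/12, 243/5, 10943/90, 2187/7, 2066699/2520, …
ICs: h(0) = 0, h′(0) = 3, h′′(0) = 13, h′′′(0) = 54.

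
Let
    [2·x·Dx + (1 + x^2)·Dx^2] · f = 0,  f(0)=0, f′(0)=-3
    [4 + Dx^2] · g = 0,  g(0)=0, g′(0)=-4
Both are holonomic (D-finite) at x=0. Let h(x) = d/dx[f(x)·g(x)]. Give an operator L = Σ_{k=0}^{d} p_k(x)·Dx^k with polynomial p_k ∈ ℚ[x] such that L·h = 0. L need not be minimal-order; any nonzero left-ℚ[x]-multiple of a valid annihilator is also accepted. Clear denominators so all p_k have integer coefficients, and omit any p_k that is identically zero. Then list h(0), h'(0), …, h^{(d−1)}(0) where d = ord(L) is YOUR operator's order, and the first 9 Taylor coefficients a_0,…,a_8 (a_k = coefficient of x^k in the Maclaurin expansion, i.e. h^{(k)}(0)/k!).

f: a_k = 0, -3, 0, 1, 0, -3/5, 0, 3/7, 0, …
g: a_k = 0, -4, 0, 8/3, 0, -8/15, 0, 16/315, 0, …
h₀=f·g: eliminate ⇒ L₀, order ≤ 2·2.
h₀' ⇒ L via d/dx closure of L₀.
L = (512 + 1824·x^2 + 2768·x^4 + 1920·x^6 + 912·x^8 + 320·x^10 + 64·x^12) + (248·x + 944·x^3 + 1240·x^5 + 800·x^7 + 320·x^9 + 64·x^11)·Dx + (168 + 652·x^2 + 1080·x^4 + 892·x^6 + 488·x^8 + 176·x^10 + 32·x^12)·Dx^2 + (62·x + 236·x^3 + 310·x^5 + 200·x^7 + 80·x^9 + 16·x^11)·Dx^3 + (10 + 49·x^2 + 97·x^4 + 103·x^6 + 65·x^8 + 24·x^10 + 4·x^12)·Dx^4  (order 4).
h: a_k = 0, 24, 0, -48, 0, 40, 0, -32, 0, …
ICs: h(0) = 0, h′(0) = 24, h′′(0) = 0, h′′′(0) = -288.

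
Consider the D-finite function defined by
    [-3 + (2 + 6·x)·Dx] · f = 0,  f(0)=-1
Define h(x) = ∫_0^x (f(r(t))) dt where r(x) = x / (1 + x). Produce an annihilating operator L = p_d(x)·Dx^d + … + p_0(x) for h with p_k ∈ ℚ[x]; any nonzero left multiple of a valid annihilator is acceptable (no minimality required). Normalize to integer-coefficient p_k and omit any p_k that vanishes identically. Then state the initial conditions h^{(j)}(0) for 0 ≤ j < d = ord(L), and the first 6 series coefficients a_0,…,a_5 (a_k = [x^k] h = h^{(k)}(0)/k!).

f: a_k = -1, -3/2, 9/8, -27/16, 405/128, -1701/256, …
h₀=f(r): pull back L_f along r ⇒ L₀.
h=∫h₀ ⇒ L = L₀·Dx.
L = -3·Dx + (2 + 10·x + 8·x^2)·Dx^2  (order 2).
h: a_k = 0, -1, -3/4, 7/8, -87/64, 1677/640, …
ICs: h(0) = 0, h′(0) = -1.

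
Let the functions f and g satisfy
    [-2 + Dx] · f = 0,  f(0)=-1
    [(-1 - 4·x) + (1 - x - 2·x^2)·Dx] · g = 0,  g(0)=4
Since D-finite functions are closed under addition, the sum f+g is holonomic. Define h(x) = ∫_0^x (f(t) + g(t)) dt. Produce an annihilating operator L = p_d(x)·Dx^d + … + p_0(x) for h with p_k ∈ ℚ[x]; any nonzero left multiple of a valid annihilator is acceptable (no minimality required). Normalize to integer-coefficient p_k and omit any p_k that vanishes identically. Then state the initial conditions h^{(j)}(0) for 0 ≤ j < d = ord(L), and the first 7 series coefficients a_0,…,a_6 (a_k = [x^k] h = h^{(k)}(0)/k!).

f: a_k = -1, -2, -2, -4/3, -2/3, -4/15, -4/45, …
g: a_k = 4, 4, 12, 20, 44, 84, 172, …
L₀ := lclm(L_f,L_g); ord L₀ ≤ 1+1.
h=∫h₀ ⇒ L = L₀·Dx.
L = (8 + 12·x + 72·x^2 + 32·x^3)·Dx + (-2 - 20·x - 36·x^2 + 16·x^3 + 16·x^4)·Dx^2 + (-1 + 7·x - 16·x^3 - 8·x^4)·Dx^3  (order 3).
h: a_k = 0, 3, 1, 10/3, 14/3, 26/3, 628/45, …
ICs: h(0) = 0, h′(0) = 3, h′′(0) = 2.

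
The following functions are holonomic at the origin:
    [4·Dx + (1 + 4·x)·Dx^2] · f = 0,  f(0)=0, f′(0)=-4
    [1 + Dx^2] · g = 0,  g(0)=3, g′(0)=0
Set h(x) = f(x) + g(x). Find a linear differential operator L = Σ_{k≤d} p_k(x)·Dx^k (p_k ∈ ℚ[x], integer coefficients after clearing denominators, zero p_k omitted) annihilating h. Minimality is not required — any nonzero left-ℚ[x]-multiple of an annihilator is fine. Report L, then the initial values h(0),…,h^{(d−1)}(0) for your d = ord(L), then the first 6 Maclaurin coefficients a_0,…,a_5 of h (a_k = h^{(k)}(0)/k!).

f: a_k = 0, -4, 8, -64/3, 64, -1024/5, …
g: a_k = 3, 0, -3/2, 0, 1/8, 0, …
Sum ⇒ L₀ = lclm(L_f,L_g) in ℚ(x)⟨Dx⟩.
L = (388 + 32·x + 64·x^2)·Dx + (33 + 140·x + 48·x^2 + 64·x^3)·Dx^2 + (388 + 32·x + 64·x^2)·Dx^3 + (33 + 140·x + 48·x^2 + 64·x^3)·Dx^4  (order 4).
h: a_k = 3, -4, 13/2, -64/3, 513/8, -1024/5, …
ICs: h(0) = 3, h′(0) = -4, h′′(0) = 13, h′′′(0) = -128.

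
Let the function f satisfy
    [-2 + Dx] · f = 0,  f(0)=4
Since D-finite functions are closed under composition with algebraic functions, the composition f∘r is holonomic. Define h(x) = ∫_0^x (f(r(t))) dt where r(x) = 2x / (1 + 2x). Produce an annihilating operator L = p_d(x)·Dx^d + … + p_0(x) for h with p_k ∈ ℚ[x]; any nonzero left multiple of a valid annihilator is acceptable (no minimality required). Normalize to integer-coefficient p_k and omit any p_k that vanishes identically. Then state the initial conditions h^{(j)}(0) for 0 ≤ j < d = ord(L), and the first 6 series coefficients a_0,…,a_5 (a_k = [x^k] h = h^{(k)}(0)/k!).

f: a_k = 4, 8, 8, 16/3, 8/3, 16/15, …
Substitute x→r, Dx→(1/r')Dx; clear ⇒ L₀.
Integrate: L := L₀·Dx.
L = -4·Dx + (1 + 4·x + 4·x^2)·Dx^2  (order 2).
h: a_k = 0, 4, 8, 0, -16/3, 128/15, …
ICs: h(0) = 0, h′(0) = 4.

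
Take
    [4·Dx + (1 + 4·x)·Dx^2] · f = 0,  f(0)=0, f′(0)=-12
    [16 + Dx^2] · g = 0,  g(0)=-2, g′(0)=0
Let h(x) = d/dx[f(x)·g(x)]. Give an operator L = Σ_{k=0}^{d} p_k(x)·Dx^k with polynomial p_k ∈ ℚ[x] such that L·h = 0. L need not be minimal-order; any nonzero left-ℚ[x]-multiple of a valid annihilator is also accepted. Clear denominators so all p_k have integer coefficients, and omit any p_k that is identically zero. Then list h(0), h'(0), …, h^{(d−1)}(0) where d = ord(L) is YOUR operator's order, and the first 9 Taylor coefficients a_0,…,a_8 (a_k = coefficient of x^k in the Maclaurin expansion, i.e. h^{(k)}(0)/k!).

L = (-6400 - 45056·x - 172032·x^2 + 196608·x^3 + 2818048·x^4 + 6291456·x^5 + 4194304·x^6) + (-1536 - 8192·x + 20480·x^2 + 245760·x^3 + 655360·x^4 + 524288·x^5)·Dx + (-448 - 2816·x - 3584·x^2 + 73728·x^3 + 401408·x^4 + 786432·x^5 + 524288·x^6)·Dx^2 + (-96 - 512·x + 1280·x^2 + 15360·x^3 + 40960·x^4 + 32768·x^5)·Dx^3 + (-3 + 448·x^2 + 3840·x^3 + 14080·x^4 + 24576·x^5 + 16384·x^6)·Dx^4  (order 4).
h: a_k = 24, -96, -192, 0, 2304, -9216, 190464/5, -2424832/15, 4714496/7, …
ICs: h(0) = 24, h′(0) = -96, h′′(0) = -384, h′′′(0) = 0.

f: a_k = 0, -12, 24, -64, 192, -3072/5, 2048, -49152/7, 24576, …
g: a_k = -2, 0, 16, 0, -64/3, 0, 512/45, 0, -1024/315, …
f·g: L₀ = L_f ⊗_s L_g, ord ≤ 2·2.
Differentiate: ansatz ord ≤ ord L₀ ⇒ L.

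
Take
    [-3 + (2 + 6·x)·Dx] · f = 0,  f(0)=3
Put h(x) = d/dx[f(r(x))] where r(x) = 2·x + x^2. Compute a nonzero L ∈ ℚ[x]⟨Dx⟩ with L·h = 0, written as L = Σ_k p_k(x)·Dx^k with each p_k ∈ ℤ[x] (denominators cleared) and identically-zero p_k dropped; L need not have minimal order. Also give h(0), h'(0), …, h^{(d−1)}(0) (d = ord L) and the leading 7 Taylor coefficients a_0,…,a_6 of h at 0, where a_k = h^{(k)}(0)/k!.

f: a_k = 3, 9/2, -27/8, 81/16, -1215/128, 5103/256, -45927/1024, …
Change of var in L_f (x↦r) gives L₀.
Derive L from L₀ (diff closure).
L = -2 + (-1 - 7·x - 9·x^2 - 3·x^3)·Dx  (order 1).
h: a_k = 9, -18, 81, -378, 3645/2, -8991, 90153/2, …
ICs: h(0) = 9.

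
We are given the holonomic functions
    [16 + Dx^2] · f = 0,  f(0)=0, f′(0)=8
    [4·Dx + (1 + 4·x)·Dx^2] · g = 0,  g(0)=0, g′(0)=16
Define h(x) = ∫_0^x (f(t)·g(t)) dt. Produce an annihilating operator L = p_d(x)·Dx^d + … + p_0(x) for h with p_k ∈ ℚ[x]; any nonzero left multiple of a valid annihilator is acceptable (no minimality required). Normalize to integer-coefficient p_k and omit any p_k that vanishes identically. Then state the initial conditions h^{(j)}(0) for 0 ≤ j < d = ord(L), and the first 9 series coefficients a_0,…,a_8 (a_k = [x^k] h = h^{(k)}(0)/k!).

L = (-768 + 6144·x + 77824·x^2 + 262144·x^3 + 262144·x^4)·Dx + (256 + 5120·x + 24576·x^2 + 32768·x^3)·Dx^2 + (1280·x + 10752·x^2 + 32768·x^3 + 32768·x^4)·Dx^3 + (16 + 320·x + 1536·x^2 + 2048·x^3)·Dx^4 + (3 + 56·x + 368·x^2 + 1024·x^3 + 1024·x^4)·Dx^5  (order 5).
h: a_k = 0, 0, 0, 128/3, -64, 1024/15, -2048/9, 45056/63, -31744/15, …
ICs: h(0) = 0, h′(0) = 0, h′′(0) = 0, h′′′(0) = 256, h′′′′(0) = -1536.

f: a_k = 0, 8, 0, -64/3, 0, 256/15, 0, -2048/315, 0, …
g: a_k = 0, 16, -32, 256/3, -256, 4096/5, -8192/3, 65536/7, -32768, …
Product ⇒ symmetric product L₀, ord ≤ 4.
∫: right-multiply L₀ by Dx.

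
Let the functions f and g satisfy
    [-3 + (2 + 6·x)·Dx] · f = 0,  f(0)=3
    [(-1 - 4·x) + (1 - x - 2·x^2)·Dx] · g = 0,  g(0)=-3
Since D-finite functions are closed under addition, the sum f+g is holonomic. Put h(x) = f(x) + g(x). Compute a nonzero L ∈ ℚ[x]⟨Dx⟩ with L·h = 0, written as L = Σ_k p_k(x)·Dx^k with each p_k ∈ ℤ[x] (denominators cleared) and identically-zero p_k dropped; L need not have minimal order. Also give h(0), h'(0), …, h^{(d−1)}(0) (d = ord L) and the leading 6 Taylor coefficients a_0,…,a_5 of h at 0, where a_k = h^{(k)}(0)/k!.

L = (45 + 207·x + 306·x^2 + 360·x^3) + (-33 - 174·x - 573·x^2 - 1044·x^3 - 900·x^4)·Dx + (-2 + 30·x + 138·x^2 - 38·x^3 - 504·x^4 - 360·x^5)·Dx^2  (order 2).
h: a_k = 0, 3/2, -99/8, -159/16, -5439/128, -11025/256, …
ICs: h(0) = 0, h′(0) = 3/2.

f: a_k = 3, 9/2, -27/8, 81/16, -1215/128, 5103/256, …
g: a_k = -3, -3, -9, -15, -33, -63, …
Weyl lclm of L_f,L_g ⇒ L₀ (ord ≤ 2).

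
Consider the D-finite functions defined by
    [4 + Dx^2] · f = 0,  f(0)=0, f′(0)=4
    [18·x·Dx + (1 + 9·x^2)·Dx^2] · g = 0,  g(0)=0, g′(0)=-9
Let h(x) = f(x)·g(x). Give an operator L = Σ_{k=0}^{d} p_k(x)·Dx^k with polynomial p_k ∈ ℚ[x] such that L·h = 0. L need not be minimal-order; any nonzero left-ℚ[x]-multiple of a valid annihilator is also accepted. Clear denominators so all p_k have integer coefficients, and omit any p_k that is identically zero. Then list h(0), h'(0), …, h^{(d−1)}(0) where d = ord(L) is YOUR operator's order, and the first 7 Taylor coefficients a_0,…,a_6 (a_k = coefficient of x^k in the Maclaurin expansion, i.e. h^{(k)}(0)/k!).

f: a_k = 0, 4, 0, -8/3, 0, 8/15, 0, …
g: a_k = 0, -9, 0, 27, 0, -729/5, 0, …
h₀=f·g: eliminate ⇒ L₀, order ≤ 2·2.
L = (2080 + 50256·x^2 + 89424·x^4 + 186624·x^6 + 419904·x^8) + (3168·x + 38880·x^3 + 139968·x^5 + 419904·x^7)·Dx + (572 + 13788·x^2 + 33048·x^4 + 93312·x^6 + 209952·x^8)·Dx^2 + (792·x + 9720·x^3 + 34992·x^5 + 104976·x^7)·Dx^3 + (13 + 306·x^2 + 2673·x^4 + 11664·x^6 + 26244·x^8)·Dx^4  (order 4).
h: a_k = 0, 0, -36, 0, 132, 0, -660, …
ICs: h(0) = 0, h′(0) = 0, h′′(0) = -72, h′′′(0) = 0.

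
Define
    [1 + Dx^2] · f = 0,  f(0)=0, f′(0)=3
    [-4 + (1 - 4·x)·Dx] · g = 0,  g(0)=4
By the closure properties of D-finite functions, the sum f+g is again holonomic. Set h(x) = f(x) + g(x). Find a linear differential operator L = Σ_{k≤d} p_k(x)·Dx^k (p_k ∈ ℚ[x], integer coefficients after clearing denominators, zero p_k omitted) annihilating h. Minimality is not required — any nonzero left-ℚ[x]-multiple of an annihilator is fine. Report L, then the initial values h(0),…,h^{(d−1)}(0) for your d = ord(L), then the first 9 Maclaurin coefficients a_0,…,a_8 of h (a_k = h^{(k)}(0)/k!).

f: a_k = 0, 3, 0, -1/2, 0, 1/40, 0, -1/1680, 0, …
g: a_k = 4, 16, 64, 256, 1024, 4096, 16384, 65536, 262144, …
Weyl lclm of L_f,L_g ⇒ L₀ (ord ≤ 3).
L = (-388 + 32·x - 64·x^2) + (33 - 140·x + 48·x^2 - 64·x^3)·Dx + (-388 + 32·x - 64·x^2)·Dx^2 + (33 - 140·x + 48·x^2 - 64·x^3)·Dx^3  (order 3).
h: a_k = 4, 19, 64, 511/2, 1024, 163841/40, 16384, 110100479/1680, 262144, …
ICs: h(0) = 4, h′(0) = 19, h′′(0) = 128.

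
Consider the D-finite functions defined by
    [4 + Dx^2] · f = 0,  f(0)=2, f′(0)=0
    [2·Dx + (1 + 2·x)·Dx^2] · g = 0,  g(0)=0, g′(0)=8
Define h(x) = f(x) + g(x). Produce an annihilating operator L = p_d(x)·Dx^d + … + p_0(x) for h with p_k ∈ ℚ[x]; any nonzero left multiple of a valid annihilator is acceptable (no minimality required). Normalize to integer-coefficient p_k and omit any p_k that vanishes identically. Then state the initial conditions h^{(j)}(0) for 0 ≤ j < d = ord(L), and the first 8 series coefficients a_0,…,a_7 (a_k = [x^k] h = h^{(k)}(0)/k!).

f: a_k = 2, 0, -4, 0, 4/3, 0, -8/45, 0, …
g: a_k = 0, 8, -8, 32/3, -16, 128/5, -128/3, 512/7, …
Sum ⇒ L₀ = lclm(L_f,L_g) in ℚ(x)⟨Dx⟩.
L = (56 + 32·x + 32·x^2)·Dx + (12 + 40·x + 48·x^2 + 32·x^3)·Dx^2 + (14 + 8·x + 8·x^2)·Dx^3 + (3 + 10·x + 12·x^2 + 8·x^3)·Dx^4  (order 4).
h: a_k = 2, 8, -12, 32/3, -44/3, 128/5, -1928/45, 512/7, …
ICs: h(0) = 2, h′(0) = 8, h′′(0) = -24, h′′′(0) = 64.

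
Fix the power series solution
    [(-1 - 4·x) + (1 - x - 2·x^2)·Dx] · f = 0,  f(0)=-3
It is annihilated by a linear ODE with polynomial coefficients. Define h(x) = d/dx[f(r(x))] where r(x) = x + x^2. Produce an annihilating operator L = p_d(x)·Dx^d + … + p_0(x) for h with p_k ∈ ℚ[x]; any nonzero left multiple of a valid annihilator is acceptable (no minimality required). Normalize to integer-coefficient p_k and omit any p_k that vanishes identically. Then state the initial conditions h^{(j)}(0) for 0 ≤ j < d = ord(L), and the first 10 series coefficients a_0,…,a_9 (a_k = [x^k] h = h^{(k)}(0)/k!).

L = (8 + 10·x + 30·x^2 + 40·x^3 + 20·x^4) + (-1 - x + 5·x^2 + 10·x^3 + 10·x^4 + 4·x^5)·Dx  (order 1).
h: a_k = -3, -24, -99, -348, -1200, -3942, -12537, -39168, -120393, -365430, …
ICs: h(0) = -3.

f: a_k = -3, -3, -9, -15, -33, -63, -129, -255, -513, -1023, …
Substitute x→r, Dx→(1/r')Dx; clear ⇒ L₀.
Derive L from L₀ (diff closure).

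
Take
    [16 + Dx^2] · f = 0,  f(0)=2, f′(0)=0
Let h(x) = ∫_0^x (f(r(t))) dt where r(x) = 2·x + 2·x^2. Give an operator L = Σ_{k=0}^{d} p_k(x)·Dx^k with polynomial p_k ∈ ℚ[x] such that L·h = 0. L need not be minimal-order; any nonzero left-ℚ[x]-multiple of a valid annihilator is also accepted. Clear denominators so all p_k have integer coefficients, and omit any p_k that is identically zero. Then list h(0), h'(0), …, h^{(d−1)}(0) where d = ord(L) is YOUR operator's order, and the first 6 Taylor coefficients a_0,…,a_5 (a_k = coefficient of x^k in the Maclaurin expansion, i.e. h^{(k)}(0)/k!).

f: a_k = 2, 0, -16, 0, 64/3, 0, …
Substitute x→r, Dx→(1/r')Dx; clear ⇒ L₀.
h=∫h₀ ⇒ L = L₀·Dx.
L = (64 + 384·x + 768·x^2 + 512·x^3)·Dx - 2·Dx^2 + (1 + 2·x)·Dx^3  (order 3).
h: a_k = 0, 2, 0, -64/3, -32, 832/15, …
ICs: h(0) = 0, h′(0) = 2, h′′(0) = 0.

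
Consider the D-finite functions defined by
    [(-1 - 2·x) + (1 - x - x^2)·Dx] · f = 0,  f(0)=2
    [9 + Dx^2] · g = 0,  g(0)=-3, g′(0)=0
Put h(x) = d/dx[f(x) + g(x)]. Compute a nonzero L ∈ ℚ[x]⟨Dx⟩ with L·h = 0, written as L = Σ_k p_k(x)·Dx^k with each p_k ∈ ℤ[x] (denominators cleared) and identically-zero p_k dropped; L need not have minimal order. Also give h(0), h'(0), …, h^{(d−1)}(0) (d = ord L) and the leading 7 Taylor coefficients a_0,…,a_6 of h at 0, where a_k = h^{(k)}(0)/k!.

f: a_k = 2, 2, 4, 6, 10, 16, 26, …
g: a_k = -3, 0, 27/2, 0, -81/8, 0, 243/80, …
L₀ := lclm(L_f,L_g); ord L₀ ≤ 1+2.
h=h₀': d/dx-closure on L₀ ⇒ L.
L = (468 + 1026·x + 1170·x^2 + 450·x^3 + 630·x^4 + 486·x^5 + 162·x^6) + (-81 - 63·x + 252·x^2 + 45·x^3 - 90·x^4 + 153·x^5 + 189·x^6 + 54·x^7)·Dx + (52 + 114·x + 130·x^2 + 50·x^3 + 70·x^4 + 54·x^5 + 18·x^6)·Dx^2 + (-9 - 7·x + 28·x^2 + 5·x^3 - 10·x^4 + 17·x^5 + 21·x^6 + 6·x^7)·Dx^3  (order 3).
h: a_k = 2, 35, 18, -1/2, 80, 6969/40, 294, …
ICs: h(0) = 2, h′(0) = 35, h′′(0) = 36.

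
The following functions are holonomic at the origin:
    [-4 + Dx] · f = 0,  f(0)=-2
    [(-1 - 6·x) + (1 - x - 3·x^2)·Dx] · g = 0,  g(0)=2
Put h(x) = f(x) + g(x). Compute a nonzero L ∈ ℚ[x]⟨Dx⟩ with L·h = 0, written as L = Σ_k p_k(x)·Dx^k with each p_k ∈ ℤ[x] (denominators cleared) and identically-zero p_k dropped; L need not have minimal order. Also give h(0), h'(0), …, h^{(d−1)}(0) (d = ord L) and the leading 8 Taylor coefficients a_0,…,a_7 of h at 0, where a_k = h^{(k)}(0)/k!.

f: a_k = -2, -8, -16, -64/3, -64/3, -256/15, -512/45, -2048/315, …
g: a_k = 2, 2, 8, 14, 38, 80, 194, 434, …
Weyl lclm of L_f,L_g ⇒ L₀ (ord ≤ 2).
L = (16 - 8·x + 360·x^2 + 288·x^3) + (8 - 50·x - 134·x^2 + 96·x^3 + 144·x^4)·Dx + (-3 + 13·x + 11·x^2 - 42·x^3 - 36·x^4)·Dx^2  (order 2).
h: a_k = 0, -6, -8, -22/3, 50/3, 944/15, 8218/45, 134662/315, …
ICs: h(0) = 0, h′(0) = -6.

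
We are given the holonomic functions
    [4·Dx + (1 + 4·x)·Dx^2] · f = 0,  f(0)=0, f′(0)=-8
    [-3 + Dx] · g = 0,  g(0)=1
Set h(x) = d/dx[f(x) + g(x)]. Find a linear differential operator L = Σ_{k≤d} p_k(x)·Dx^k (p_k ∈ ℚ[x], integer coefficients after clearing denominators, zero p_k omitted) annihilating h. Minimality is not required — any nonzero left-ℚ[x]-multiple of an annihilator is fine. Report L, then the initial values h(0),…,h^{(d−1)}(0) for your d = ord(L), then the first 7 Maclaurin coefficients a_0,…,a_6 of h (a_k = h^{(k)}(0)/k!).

L = (-132 - 144·x) + (23 - 72·x - 144·x^2)·Dx + (7 + 40·x + 48·x^2)·Dx^2  (order 2).
h: a_k = -5, 41, -229/2, 1051/2, -16303/8, 327923/40, -2621197/80, …
ICs: h(0) = -5, h′(0) = 41.

f: a_k = 0, -8, 16, -128/3, 128, -2048/5, 4096/3, …
g: a_k = 1, 3, 9/2, 9/2, 27/8, 81/40, 81/80, …
Weyl lclm of L_f,L_g ⇒ L₀ (ord ≤ 3).
h₀' ⇒ L via d/dx closure of L₀.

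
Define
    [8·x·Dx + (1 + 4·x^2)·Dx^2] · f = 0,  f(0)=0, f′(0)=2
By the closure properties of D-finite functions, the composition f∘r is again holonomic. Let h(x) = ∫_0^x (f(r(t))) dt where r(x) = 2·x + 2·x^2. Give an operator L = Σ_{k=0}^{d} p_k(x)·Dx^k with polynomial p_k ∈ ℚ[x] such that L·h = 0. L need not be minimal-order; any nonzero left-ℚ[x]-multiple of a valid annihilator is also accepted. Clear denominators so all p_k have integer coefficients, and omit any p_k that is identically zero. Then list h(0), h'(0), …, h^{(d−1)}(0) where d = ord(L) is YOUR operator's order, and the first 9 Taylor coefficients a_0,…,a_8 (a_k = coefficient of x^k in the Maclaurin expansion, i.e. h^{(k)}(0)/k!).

L = (-2 + 32·x + 128·x^2 + 192·x^3 + 96·x^4)·Dx^2 + (1 + 2·x + 16·x^2 + 64·x^3 + 80·x^4 + 32·x^5)·Dx^3  (order 3).
h: a_k = 0, 0, 2, 4/3, -16/3, -64/5, 352/15, 3008/21, -256/7, …
ICs: h(0) = 0, h′(0) = 0, h′′(0) = 4.

f: a_k = 0, 2, 0, -8/3, 0, 32/5, 0, -128/7, 0, …
Change of var in L_f (x↦r) gives L₀.
∫: right-multiply L₀ by Dx.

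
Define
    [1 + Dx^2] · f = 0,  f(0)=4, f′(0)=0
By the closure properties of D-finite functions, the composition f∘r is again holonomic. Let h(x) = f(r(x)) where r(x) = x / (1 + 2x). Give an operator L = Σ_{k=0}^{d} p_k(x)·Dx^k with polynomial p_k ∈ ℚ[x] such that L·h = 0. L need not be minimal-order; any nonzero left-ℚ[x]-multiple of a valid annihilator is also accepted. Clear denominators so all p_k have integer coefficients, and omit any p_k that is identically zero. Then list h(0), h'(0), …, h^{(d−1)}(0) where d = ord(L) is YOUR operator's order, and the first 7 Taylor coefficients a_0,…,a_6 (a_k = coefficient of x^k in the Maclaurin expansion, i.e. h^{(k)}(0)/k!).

L = 1 + (4 + 24·x + 48·x^2 + 32·x^3)·Dx + (1 + 8·x + 24·x^2 + 32·x^3 + 16·x^4)·Dx^2  (order 2).
h: a_k = 4, 0, -2, 8, -143/6, 188/3, -27601/180, …
ICs: h(0) = 4, h′(0) = 0.

f: a_k = 4, 0, -2, 0, 1/6, 0, -1/180, …
Substitute x→r, Dx→(1/r')Dx; clear ⇒ L₀.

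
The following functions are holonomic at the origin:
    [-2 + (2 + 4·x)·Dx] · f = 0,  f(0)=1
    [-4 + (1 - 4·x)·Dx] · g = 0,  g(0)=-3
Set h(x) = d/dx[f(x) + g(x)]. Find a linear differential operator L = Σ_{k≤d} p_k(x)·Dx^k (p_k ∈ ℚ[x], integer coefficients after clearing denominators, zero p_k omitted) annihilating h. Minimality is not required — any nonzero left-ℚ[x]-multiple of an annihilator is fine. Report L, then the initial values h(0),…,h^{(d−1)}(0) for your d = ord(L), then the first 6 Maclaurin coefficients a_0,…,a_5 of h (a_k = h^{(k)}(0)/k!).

f: a_k = 1, 1, -1/2, 1/2, -5/8, 7/8, …
g: a_k = -3, -12, -48, -192, -768, -3072, …
f+g: L₀ = lclm(L_f,L_g), ord ≤ 1+1.
Derive L from L₀ (diff closure).
L = (-40 - 32·x) + (-31 - 136·x - 112·x^2)·Dx + (3 - 2·x - 32·x^2 - 32·x^3)·Dx^2  (order 2).
h: a_k = -11, -97, -1149/2, -6149/2, -122845/8, -589887/8, …
ICs: h(0) = -11, h′(0) = -97.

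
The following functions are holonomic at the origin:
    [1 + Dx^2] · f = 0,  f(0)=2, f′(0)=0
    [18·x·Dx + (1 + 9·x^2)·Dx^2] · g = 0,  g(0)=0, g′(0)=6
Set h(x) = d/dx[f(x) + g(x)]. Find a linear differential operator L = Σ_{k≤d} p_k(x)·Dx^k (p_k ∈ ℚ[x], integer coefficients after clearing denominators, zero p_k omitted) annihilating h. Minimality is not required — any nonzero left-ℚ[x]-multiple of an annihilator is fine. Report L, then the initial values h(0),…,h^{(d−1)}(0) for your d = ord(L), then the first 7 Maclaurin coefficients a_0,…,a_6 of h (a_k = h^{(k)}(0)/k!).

f: a_k = 2, 0, -1, 0, 1/12, 0, -1/360, …
g: a_k = 0, 6, 0, -18, 0, 486/5, 0, …
f+g: L₀ = lclm(L_f,L_g), ord ≤ 2+2.
h₀' ⇒ L via d/dx closure of L₀.
L = (-1926·x + 17820·x^3 + 1458·x^5) + (-17 + 351·x^2 + 4617·x^4 + 729·x^6)·Dx + (-1926·x + 17820·x^3 + 1458·x^5)·Dx^2 + (-17 + 351·x^2 + 4617·x^4 + 729·x^6)·Dx^3  (order 3).
h: a_k = 6, -2, -54, 1/3, 486, -1/60, -4374, …
ICs: h(0) = 6, h′(0) = -2, h′′(0) = -108.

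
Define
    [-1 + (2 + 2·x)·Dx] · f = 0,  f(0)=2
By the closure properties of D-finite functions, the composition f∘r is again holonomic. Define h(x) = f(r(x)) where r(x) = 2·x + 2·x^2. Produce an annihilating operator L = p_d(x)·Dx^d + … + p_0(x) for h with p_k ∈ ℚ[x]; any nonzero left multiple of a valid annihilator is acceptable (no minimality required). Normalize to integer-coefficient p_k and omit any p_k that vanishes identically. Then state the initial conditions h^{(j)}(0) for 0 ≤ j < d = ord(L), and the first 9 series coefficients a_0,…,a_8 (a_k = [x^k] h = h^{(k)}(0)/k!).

f: a_k = 2, 1, -1/4, 1/8, -5/64, 7/128, -21/512, 33/1024, -429/16384, …
h₀=f(r): pull back L_f along r ⇒ L₀.
L = (-1 - 2·x) + (1 + 2·x + 2·x^2)·Dx  (order 1).
h: a_k = 2, 2, 1, -1, 3/4, -1/4, -3/8, 7/8, -61/64, …
ICs: h(0) = 2.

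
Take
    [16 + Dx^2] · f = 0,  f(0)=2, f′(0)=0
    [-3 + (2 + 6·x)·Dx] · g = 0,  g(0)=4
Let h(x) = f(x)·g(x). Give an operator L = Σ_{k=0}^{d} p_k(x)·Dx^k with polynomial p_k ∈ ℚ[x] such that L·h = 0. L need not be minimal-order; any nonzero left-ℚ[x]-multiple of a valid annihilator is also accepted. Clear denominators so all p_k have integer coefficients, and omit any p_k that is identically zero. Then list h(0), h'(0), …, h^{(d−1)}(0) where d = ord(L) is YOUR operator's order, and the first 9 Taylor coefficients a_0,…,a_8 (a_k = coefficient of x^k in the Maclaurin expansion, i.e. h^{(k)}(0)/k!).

f: a_k = 2, 0, -16, 0, 64/3, 0, -512/45, 0, 1024/315, …
g: a_k = 4, 6, -9/2, 27/4, -405/32, 1701/64, -15309/256, 72171/512, -2814669/8192, …
L₀ := L_f ⊗_s L_g (sym. prod.), ord ≤ 2.
L = (91 + 384·x + 576·x^2) + (-12 - 36·x)·Dx + (4 + 24·x + 36·x^2)·Dx^2  (order 2).
h: a_k = 8, 12, -73, -165/2, 6337/48, 2341/32, -337609/5760, -259579/3840, 82369729/1290240, …
ICs: h(0) = 8, h′(0) = 12.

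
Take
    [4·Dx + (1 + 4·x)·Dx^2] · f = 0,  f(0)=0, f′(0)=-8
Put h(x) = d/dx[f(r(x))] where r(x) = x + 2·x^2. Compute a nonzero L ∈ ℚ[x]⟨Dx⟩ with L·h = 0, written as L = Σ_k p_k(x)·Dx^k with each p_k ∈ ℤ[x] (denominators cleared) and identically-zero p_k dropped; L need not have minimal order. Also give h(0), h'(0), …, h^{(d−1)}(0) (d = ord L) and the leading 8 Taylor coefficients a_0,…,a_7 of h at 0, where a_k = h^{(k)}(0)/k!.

f: a_k = 0, -8, 16, -128/3, 128, -2048/5, 4096/3, -32768/7, …
h₀=f(r): pull back L_f along r ⇒ L₀.
Derive L from L₀ (diff closure).
L = (16·x + 32·x^2) + (1 + 8·x + 24·x^2 + 32·x^3)·Dx  (order 1).
h: a_k = -8, 0, 64, -256, 512, 0, -4096, 16384, …
ICs: h(0) = -8.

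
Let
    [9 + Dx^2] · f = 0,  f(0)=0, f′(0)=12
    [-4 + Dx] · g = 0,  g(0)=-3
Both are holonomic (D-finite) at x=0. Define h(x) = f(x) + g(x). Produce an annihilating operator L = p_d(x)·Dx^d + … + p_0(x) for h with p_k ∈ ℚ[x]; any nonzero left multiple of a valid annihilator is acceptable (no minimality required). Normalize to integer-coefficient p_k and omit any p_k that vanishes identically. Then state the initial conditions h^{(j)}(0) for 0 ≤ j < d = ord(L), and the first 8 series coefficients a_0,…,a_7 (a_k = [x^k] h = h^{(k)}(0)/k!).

L = -36 + 9·Dx - 4·Dx^2 + Dx^3  (order 3).
h: a_k = -3, 0, -24, -50, -32, -35/2, -256/15, -965/84, …
ICs: h(0) = -3, h′(0) = 0, h′′(0) = -48.

f: a_k = 0, 12, 0, -18, 0, 81/10, 0, -243/140, …
g: a_k = -3, -12, -24, -32, -32, -128/5, -256/15, -1024/105, …
Weyl lclm of L_f,L_g ⇒ L₀ (ord ≤ 3).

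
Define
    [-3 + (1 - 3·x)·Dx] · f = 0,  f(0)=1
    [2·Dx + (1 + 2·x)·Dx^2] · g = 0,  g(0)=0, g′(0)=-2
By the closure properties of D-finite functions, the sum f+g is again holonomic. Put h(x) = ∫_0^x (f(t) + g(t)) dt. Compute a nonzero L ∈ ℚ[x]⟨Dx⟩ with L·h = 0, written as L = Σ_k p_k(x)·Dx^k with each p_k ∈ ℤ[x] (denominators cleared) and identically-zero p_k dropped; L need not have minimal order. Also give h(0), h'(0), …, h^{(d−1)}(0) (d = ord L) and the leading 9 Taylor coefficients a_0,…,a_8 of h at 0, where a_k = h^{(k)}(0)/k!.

L = (78 + 36·x)·Dx^2 + (23 + 132·x + 72·x^2)·Dx^3 + (-4 + x + 27·x^2 + 18·x^3)·Dx^4  (order 4).
h: a_k = 0, 1, 1/2, 11/3, 73/12, 17, 1183/30, 317/3, 15181/56, …
ICs: h(0) = 0, h′(0) = 1, h′′(0) = 1, h′′′(0) = 22.

f: a_k = 1, 3, 9, 27, 81, 243, 729, 2187, 6561, …
g: a_k = 0, -2, 2, -8/3, 4, -32/5, 32/3, -128/7, 32, …
Weyl lclm of L_f,L_g ⇒ L₀ (ord ≤ 3).
h=∫h₀ ⇒ L = L₀·Dx.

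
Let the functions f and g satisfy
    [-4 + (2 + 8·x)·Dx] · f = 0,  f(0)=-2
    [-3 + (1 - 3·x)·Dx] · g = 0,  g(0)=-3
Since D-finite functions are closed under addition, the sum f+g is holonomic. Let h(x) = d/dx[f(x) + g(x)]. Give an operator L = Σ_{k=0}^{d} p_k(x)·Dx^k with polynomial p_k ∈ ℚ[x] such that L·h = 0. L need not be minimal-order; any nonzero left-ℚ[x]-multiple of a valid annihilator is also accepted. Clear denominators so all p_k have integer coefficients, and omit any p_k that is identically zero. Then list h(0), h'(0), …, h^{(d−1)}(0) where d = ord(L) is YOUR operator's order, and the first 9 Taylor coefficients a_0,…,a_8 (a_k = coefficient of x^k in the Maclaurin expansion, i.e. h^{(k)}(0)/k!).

f: a_k = -2, -4, 4, -8, 20, -56, 168, -528, 1716, …
g: a_k = -3, -9, -27, -81, -243, -729, -2187, -6561, -19683, …
L₀ := lclm(L_f,L_g); ord L₀ ≤ 1+1.
h=h₀': d/dx-closure on L₀ ⇒ L.
L = (-90 - 108·x) + (-21 - 252·x - 378·x^2)·Dx + (4 + 13·x - 39·x^2 - 108·x^3)·Dx^2  (order 2).
h: a_k = -13, -46, -267, -892, -3925, -12114, -49623, -143736, -582921, …
ICs: h(0) = -13, h′(0) = -46.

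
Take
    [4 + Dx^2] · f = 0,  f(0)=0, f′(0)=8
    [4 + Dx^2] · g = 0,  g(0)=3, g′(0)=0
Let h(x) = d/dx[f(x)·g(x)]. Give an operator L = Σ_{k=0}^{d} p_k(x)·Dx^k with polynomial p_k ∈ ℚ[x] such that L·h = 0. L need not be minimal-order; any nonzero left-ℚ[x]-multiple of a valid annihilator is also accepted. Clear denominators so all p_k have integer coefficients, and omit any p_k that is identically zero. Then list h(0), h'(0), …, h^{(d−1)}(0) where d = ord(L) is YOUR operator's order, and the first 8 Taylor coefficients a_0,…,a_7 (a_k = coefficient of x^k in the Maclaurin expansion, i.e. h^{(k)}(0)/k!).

f: a_k = 0, 8, 0, -16/3, 0, 16/15, 0, -32/315, …
g: a_k = 3, 0, -6, 0, 2, 0, -4/15, 0, …
L₀ := L_f ⊗_s L_g (sym. prod.), ord ≤ 4.
Differentiate: ansatz ord ≤ ord L₀ ⇒ L.
L = 16 + Dx^2  (order 2).
h: a_k = 24, 0, -192, 0, 256, 0, -2048/15, 0, …
ICs: h(0) = 24, h′(0) = 0.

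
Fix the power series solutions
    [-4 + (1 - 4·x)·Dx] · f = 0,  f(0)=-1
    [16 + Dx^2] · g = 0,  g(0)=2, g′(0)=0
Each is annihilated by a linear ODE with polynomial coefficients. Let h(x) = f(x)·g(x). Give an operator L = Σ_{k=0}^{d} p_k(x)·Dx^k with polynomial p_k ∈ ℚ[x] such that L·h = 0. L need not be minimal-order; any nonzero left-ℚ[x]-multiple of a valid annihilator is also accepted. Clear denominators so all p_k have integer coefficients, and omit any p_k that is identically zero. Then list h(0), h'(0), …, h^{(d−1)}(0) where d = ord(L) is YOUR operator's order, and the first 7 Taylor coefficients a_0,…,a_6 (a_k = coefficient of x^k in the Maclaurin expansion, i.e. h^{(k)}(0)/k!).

f: a_k = -1, -4, -16, -64, -256, -1024, -4096, …
g: a_k = 2, 0, -16, 0, 64/3, 0, -512/45, …
h₀=f·g: eliminate ⇒ L₀, order ≤ 1·2.
L = (-16 + 64·x) + 8·Dx + (-1 + 4·x)·Dx^2  (order 2).
h: a_k = -2, -8, -16, -64, -832/3, -3328/3, -199168/45, …
ICs: h(0) = -2, h′(0) = -8.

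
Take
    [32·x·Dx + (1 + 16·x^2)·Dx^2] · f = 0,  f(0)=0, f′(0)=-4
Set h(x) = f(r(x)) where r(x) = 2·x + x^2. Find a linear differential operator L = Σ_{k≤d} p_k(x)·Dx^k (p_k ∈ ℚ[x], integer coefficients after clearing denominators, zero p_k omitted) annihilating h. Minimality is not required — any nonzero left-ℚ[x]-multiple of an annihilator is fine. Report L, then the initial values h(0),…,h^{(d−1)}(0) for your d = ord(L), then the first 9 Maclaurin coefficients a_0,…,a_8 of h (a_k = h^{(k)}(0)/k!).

f: a_k = 0, -4, 0, 64/3, 0, -1024/5, 0, 16384/7, 0, …
Substitute x→r, Dx→(1/r')Dx; clear ⇒ L₀.
L = (-1 + 128·x + 256·x^2 + 192·x^3 + 48·x^4)·Dx + (1 + x + 64·x^2 + 128·x^3 + 80·x^4 + 16·x^5)·Dx^2  (order 2).
h: a_k = 0, -8, -4, 512/3, 256, -32128/5, -49088/3, 1982464/7, 1040384, …
ICs: h(0) = 0, h′(0) = -8.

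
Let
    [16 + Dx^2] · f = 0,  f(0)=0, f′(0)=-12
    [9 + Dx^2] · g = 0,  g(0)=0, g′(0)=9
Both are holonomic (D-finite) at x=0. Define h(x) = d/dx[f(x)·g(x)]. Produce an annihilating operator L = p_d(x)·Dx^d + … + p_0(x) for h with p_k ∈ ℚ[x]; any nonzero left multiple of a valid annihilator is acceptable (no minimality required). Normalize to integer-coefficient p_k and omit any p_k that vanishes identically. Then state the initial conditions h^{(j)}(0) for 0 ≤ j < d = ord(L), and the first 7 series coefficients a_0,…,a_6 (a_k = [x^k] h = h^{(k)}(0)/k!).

f: a_k = 0, -12, 0, 32, 0, -128/5, 0, …
g: a_k = 0, 9, 0, -27/2, 0, 243/40, 0, …
L₀ := L_f ⊗_s L_g (sym. prod.), ord ≤ 4.
Differentiate: ansatz ord ≤ ord L₀ ⇒ L.
L = 49 + 50·Dx^2 + Dx^4  (order 4).
h: a_k = 0, -216, 0, 1800, 0, -22059/5, 0, …
ICs: h(0) = 0, h′(0) = -216, h′′(0) = 0, h′′′(0) = 10800.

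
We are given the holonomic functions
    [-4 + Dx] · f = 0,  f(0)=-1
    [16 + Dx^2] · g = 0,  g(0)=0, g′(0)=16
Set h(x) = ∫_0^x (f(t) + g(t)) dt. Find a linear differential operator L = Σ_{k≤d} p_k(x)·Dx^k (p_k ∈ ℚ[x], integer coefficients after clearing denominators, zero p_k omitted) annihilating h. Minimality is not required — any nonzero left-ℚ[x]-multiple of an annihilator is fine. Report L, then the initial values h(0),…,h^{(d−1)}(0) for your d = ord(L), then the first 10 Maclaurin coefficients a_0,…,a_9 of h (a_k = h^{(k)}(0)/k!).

f: a_k = -1, -4, -8, -32/3, -32/3, -128/15, -256/45, -1024/315, -512/315, -2048/2835, …
g: a_k = 0, 16, 0, -128/3, 0, 512/15, 0, -4096/315, 0, 8192/2835, …
f+g: L₀ = lclm(L_f,L_g), ord ≤ 1+2.
h=∫₀ˣh₀: take L = L₀·Dx.
L = -64·Dx + 16·Dx^2 - 4·Dx^3 + Dx^4  (order 4).
h: a_k = 0, -1, 6, -8/3, -40/3, -32/15, 64/15, -256/315, -128/63, -512/2835, …
ICs: h(0) = 0, h′(0) = -1, h′′(0) = 12, h′′′(0) = -16.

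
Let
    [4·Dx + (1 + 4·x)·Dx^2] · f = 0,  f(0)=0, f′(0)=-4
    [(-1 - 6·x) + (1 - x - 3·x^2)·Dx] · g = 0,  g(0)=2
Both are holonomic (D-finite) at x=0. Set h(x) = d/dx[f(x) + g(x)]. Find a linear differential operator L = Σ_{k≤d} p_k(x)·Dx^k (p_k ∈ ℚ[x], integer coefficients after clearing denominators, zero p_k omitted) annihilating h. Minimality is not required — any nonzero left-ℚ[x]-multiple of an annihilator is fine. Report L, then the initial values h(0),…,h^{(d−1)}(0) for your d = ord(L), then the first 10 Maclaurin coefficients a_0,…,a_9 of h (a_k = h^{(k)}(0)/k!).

L = (-212 - 1072·x - 3144·x^2 - 2160·x^3 - 2592·x^4) + (-5 - 248·x - 1922·x^2 - 4308·x^3 - 4464·x^4 - 4320·x^5)·Dx + (6 + 53·x + 108·x^2 - 110·x^3 - 519·x^4 - 1044·x^5 - 864·x^6)·Dx^2  (order 2).
h: a_k = -2, 32, -22, 408, -624, 5260, -13346, 73664, -241282, 1102236, …
ICs: h(0) = -2, h′(0) = 32.

f: a_k = 0, -4, 8, -64/3, 64, -1024/5, 2048/3, -16384/7, 8192, -262144/9, …
g: a_k = 2, 2, 8, 14, 38, 80, 194, 434, 1016, 2318, …
Weyl lclm of L_f,L_g ⇒ L₀ (ord ≤ 3).
Differentiate: ansatz ord ≤ ord L₀ ⇒ L.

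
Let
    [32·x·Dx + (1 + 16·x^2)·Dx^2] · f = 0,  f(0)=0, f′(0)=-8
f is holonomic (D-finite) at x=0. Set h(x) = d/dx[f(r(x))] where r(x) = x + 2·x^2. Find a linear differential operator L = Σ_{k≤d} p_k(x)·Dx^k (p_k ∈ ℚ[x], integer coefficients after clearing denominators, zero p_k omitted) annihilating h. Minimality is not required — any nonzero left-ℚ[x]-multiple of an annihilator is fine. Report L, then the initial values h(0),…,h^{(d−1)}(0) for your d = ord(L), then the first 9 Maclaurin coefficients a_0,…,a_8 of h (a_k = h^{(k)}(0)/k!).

f: a_k = 0, -8, 0, 128/3, 0, -2048/5, 0, 32768/7, 0, …
Substitute x→r, Dx→(1/r')Dx; clear ⇒ L₀.
Derive L from L₀ (diff closure).
L = (-4 + 32·x + 256·x^2 + 768·x^3 + 768·x^4) + (1 + 4·x + 16·x^2 + 128·x^3 + 320·x^4 + 256·x^5)·Dx  (order 1).
h: a_k = -8, -32, 128, 1024, 512, -22528, -81920, 262144, 2719744, …
ICs: h(0) = -8.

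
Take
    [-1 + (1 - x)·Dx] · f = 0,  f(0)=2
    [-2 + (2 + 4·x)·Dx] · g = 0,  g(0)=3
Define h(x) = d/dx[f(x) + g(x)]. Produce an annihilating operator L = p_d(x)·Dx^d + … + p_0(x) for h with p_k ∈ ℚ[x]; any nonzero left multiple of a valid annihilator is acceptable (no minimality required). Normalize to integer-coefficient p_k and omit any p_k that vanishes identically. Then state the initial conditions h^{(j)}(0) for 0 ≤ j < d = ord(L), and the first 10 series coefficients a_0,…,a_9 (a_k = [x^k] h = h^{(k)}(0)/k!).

L = (-4 - 2·x) + (-1 - 10·x - 7·x^2)·Dx + (1 + 2·x - x^2 - 2·x^3)·Dx^2  (order 2).
h: a_k = 5, 1, 21/2, 1/2, 185/8, -93/8, 917/16, -1031/16, 21609/128, -33905/128, …
ICs: h(0) = 5, h′(0) = 1.

f: a_k = 2, 2, 2, 2, 2, 2, 2, 2, 2, 2, …
g: a_k = 3, 3, -3/2, 3/2, -15/8, 21/8, -63/16, 99/16, -1287/128, 2145/128, …
Sum ⇒ L₀ = lclm(L_f,L_g) in ℚ(x)⟨Dx⟩.
Differentiate: ansatz ord ≤ ord L₀ ⇒ L.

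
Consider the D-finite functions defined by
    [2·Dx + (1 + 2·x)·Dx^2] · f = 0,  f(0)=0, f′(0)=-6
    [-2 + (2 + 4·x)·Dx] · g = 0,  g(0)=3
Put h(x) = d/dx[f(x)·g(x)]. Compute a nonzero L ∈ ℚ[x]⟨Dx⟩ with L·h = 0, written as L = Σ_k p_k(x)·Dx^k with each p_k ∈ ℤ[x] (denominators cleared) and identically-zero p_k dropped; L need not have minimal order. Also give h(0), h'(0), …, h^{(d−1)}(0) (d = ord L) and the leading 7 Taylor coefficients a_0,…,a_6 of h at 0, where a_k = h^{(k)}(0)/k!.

L = 1 + (4 + 8·x)·Dx + (1 + 4·x + 4·x^2)·Dx^2  (order 2).
h: a_k = -18, 0, 9, -24, 213/4, -558/5, 9129/40, …
ICs: h(0) = -18, h′(0) = 0.

f: a_k = 0, -6, 6, -8, 12, -96/5, 32, …
g: a_k = 3, 3, -3/2, 3/2, -15/8, 21/8, -63/16, …
Product ⇒ symmetric product L₀, ord ≤ 2.
Derive L from L₀ (diff closure).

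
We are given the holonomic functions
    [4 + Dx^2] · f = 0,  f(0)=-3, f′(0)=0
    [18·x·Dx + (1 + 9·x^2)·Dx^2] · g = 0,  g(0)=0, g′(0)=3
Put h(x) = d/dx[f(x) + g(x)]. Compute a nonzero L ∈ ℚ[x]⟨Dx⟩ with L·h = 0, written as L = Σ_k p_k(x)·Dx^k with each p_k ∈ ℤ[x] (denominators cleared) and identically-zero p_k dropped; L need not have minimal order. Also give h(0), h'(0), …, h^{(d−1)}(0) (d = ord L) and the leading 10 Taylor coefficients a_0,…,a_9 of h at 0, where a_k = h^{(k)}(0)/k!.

L = (-3744·x + 37584·x^3 + 11664·x^5) + (-28 + 864·x^2 + 10692·x^4 + 5832·x^6)·Dx + (-936·x + 9396·x^3 + 2916·x^5)·Dx^2 + (-7 + 216·x^2 + 2673·x^4 + 1458·x^6)·Dx^3  (order 3).
h: a_k = 3, 12, -27, -8, 243, 8/5, -2187, -16/105, 19683, 8/945, …
ICs: h(0) = 3, h′(0) = 12, h′′(0) = -54.

f: a_k = -3, 0, 6, 0, -2, 0, 4/15, 0, -2/105, 0, …
g: a_k = 0, 3, 0, -9, 0, 243/5, 0, -2187/7, 0, 2187, …
h₀=f+g: left-lcm gives L₀, ord ≤ 4.
h=h₀': d/dx-closure on L₀ ⇒ L.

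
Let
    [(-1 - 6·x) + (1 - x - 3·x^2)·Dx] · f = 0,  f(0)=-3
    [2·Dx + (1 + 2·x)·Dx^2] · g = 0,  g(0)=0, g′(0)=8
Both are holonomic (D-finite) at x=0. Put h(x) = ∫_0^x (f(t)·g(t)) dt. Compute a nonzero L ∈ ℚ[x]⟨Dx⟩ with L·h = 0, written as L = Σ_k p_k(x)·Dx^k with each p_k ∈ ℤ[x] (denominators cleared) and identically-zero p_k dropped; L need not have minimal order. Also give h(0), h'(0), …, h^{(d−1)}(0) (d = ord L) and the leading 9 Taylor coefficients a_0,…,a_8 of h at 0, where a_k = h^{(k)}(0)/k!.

f: a_k = -3, -3, -12, -21, -57, -120, -291, -651, -1524, …
g: a_k = 0, 8, -8, 32/3, -16, 128/5, -128/3, 512/7, -128, …
Product ⇒ symmetric product L₀, ord ≤ 2.
Integrate: L := L₀·Dx.
L = (8 + 24·x)·Dx + (18·x + 30·x^2)·Dx^2 + (-1 - x + 5·x^2 + 6·x^3)·Dx^3  (order 3).
h: a_k = 0, 0, -12, 0, -26, -56/5, -1112/15, -2424/35, -8919/35, …
ICs: h(0) = 0, h′(0) = 0, h′′(0) = -24.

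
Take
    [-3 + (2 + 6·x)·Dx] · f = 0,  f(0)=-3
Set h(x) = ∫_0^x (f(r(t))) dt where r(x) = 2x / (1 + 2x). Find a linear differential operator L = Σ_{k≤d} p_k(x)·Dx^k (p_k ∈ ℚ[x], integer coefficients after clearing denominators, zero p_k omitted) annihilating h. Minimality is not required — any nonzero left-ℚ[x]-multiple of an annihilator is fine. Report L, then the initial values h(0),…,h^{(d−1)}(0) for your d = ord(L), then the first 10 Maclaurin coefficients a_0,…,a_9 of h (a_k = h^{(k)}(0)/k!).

f: a_k = -3, -9/2, 27/8, -81/16, 1215/128, -5103/256, 45927/1024, -216513/2048, 8444007/32768, -42220035/65536, …
Change of var in L_f (x↦r) gives L₀.
∫: right-multiply L₀ by Dx.
L = -3·Dx + (1 + 10·x + 16·x^2)·Dx^2  (order 2).
h: a_k = 0, -3, -9/2, 21/2, -261/8, 5031/40, -9069/16, 318915/112, -1975005/128, 11301055/128, …
ICs: h(0) = 0, h′(0) = -3.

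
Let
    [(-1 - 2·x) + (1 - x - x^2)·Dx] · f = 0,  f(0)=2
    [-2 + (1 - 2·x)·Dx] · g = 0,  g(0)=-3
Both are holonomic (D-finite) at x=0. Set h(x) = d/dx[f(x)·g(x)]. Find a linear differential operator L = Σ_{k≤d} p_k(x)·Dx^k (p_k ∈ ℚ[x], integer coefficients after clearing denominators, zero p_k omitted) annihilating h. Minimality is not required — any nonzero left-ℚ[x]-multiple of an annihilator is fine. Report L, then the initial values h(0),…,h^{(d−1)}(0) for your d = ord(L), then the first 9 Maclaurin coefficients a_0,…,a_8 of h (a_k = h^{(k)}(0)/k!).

L = (16 - 30·x - 30·x^2 + 32·x^3 + 48·x^4) + (-3 + 11·x - 3·x^2 - 22·x^3 + 10·x^4 + 12·x^5)·Dx  (order 1).
h: a_k = -18, -96, -342, -1032, -2820, -7236, -17766, -42240, -98010, …
ICs: h(0) = -18.

f: a_k = 2, 2, 4, 6, 10, 16, 26, 42, 68, …
g: a_k = -3, -6, -12, -24, -48, -96, -192, -384, -768, …
Product ⇒ symmetric product L₀, ord ≤ 1.
h=h₀': d/dx-closure on L₀ ⇒ L.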